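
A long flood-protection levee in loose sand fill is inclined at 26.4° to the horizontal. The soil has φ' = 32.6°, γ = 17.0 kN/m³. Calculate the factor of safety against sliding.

For a dry cohesionless infinite slope the factor of safety is FS = tanφ' / tanβ.
FS = tan32.6° / tan26.4° = 0.6395 / 0.4964 = 1.288

FS = 1.29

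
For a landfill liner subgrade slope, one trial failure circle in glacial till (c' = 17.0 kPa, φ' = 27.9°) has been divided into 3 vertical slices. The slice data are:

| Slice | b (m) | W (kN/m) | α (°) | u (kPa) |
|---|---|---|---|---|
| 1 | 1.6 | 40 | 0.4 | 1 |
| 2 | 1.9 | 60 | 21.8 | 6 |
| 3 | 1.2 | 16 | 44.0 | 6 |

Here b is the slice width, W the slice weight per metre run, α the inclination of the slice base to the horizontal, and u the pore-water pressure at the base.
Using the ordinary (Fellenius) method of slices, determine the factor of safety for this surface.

Ordinary method of slices: FS = Σ[c'·Δl_i + (W_i cosα_i − u_i·Δl_i)·tanφ'] / Σ W_i sinα_i, with Δl_i = b_i / cosα_i.
Slice 1: Δl = 1.6/cos0.4° = 1.600 m; N'_1 = 40·cos0.4° − 1·1.600 = 38.4; c'Δl = 27.20; W sinα = 0.3
Slice 2: Δl = 1.9/cos21.8° = 2.046 m; N'_2 = 60·cos21.8° − 6·2.046 = 43.4; c'Δl = 34.79; W sinα = 22.3
Slice 3: Δl = 1.2/cos44.0° = 1.668 m; N'_3 = 16·cos44.0° − 6·1.668 = 1.5; c'Δl = 28.36; W sinα = 11.1
Σc'Δl = 90.3 kN/m; ΣN' = 83.3 kN/m; ΣW sinα = 33.7 kN/m
Resisting = 90.3 + 83.3·tan27.9° = 90.3 + 44.1 = 134.5 kN/m
FS = 134.5 / 33.7 = 3.993

FS = 3.99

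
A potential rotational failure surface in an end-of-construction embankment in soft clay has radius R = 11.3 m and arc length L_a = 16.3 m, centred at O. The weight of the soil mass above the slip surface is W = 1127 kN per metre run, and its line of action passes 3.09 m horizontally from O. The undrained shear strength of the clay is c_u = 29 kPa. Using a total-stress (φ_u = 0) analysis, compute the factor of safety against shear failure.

FS = 1.53

Taking moments about the centre O, the resisting moment is provided by the undrained shear strength acting along the arc:
M_R = c_u·L_a·R = 29·16.30·11.3 = 5341.5 kN·m/m
M_D = W·d = 1127·3.09 = 3482.4 kN·m/m
FS = M_R / M_D = 5341.5 / 3482.4 = 1.534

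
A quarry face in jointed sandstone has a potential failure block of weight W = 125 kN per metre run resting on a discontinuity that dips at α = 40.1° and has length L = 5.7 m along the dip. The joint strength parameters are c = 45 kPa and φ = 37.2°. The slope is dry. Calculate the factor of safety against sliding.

FS = 4.09

Resolving the block weight along and normal to the plane and applying the Mohr–Coulomb strength on the joint:
N' = W cosα = 125·cos40.1° = 95.6 kN/m
Driving force T = W sinα = 125·sin40.1° = 80.5 kN/m
Resisting force R = c·L + N'·tanφ = 45·5.7 + 95.6·tan37.2° = 256.5 + 72.6 = 329.1 kN/m
FS = R / T = 329.1 / 80.5 = 4.087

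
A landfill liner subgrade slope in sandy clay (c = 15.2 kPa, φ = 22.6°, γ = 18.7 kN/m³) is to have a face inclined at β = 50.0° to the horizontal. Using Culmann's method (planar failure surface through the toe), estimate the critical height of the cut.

H_c = 20.50 m

Culmann's analysis gives the critical failure plane at α_cr = (β + φ)/2 = (50.0 + 22.6)/2 = 36.3°, and the critical height
H_c = (4c/γ) · sinβ cosφ / [1 − cos(β − φ)]
    = (4·15.2/18.7) · sin50.0°·cos22.6° / [1 − cos(27.4°)]
    = 3.251 · 0.7660·0.9232 / [1 − 0.8878]
    = 3.251 · 0.7072 / 0.1122
    = 20.50 m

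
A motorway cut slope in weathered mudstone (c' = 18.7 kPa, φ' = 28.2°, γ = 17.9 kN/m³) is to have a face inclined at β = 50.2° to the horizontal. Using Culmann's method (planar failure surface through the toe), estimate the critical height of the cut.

Culmann's analysis gives the critical failure plane at α_cr = (β + φ')/2 = (50.2 + 28.2)/2 = 39.2°, and the critical height
H_c = (4c'/γ) · sinβ cosφ' / [1 − cos(β − φ')]
    = (4·18.7/17.9) · sin50.2°·cos28.2° / [1 − cos(22.0°)]
    = 4.179 · 0.7683·0.8813 / [1 − 0.9272]
    = 4.179 · 0.6771 / 0.0728
    = 38.86 m

H_c = 38.86 m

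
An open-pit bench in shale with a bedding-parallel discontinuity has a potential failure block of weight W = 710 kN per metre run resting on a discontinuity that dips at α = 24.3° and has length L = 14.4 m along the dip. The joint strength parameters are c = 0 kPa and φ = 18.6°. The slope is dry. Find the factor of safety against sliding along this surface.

Resolving the block weight along and normal to the plane and applying the Mohr–Coulomb strength on the joint:
N' = W cosα = 710·cos24.3° = 647.1 kN/m
Driving force T = W sinα = 710·sin24.3° = 292.2 kN/m
Resisting force R = c·L + N'·tanφ = 0·14.4 + 647.1·tan18.6° = 0.0 + 217.8 = 217.8 kN/m
FS = R / T = 217.8 / 292.2 = 0.745

FS = 0.75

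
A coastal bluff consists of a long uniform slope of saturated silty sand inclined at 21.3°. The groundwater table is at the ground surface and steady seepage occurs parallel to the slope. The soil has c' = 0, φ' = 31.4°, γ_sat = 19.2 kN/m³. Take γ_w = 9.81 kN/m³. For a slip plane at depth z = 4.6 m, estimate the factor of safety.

FS = 0.77

With seepage parallel to the slope and the water table at the surface, the effective normal stress on the slip plane uses the buoyant unit weight γ' = γ_sat − γ_w while the driving shear stress uses γ_sat:
FS = [c' + γ' z cos²β tanφ'] / [γ_sat z sinβ cosβ]
(For c' = 0 this reduces to FS = (γ'/γ_sat)·tanφ'/tanβ.)
γ' = 19.2 − 9.81 = 9.39 kN/m³
Numerator = 0.0 + 9.39·4.6·cos²21.3°·tan31.4° = 0.0 + 9.39·4.6·0.8680·0.6104 = 22.887 kPa
Denominator = 19.2·4.6·sin21.3°·cos21.3° = 19.2·4.6·0.3633·0.9317 = 29.891 kPa
FS = 22.887 / 29.891 = 0.766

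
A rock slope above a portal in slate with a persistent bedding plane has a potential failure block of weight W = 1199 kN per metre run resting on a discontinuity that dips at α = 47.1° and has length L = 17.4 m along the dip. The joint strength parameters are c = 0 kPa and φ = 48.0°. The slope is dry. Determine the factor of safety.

FS = 1.03

Resolving the block weight along and normal to the plane and applying the Mohr–Coulomb strength on the joint:
N' = W cosα = 1199·cos47.1° = 816.2 kN/m
Driving force T = W sinα = 1199·sin47.1° = 878.3 kN/m
Resisting force R = c·L + N'·tanφ = 0·17.4 + 816.2·tan48.0° = 0.0 + 906.5 = 906.5 kN/m
FS = R / T = 906.5 / 878.3 = 1.032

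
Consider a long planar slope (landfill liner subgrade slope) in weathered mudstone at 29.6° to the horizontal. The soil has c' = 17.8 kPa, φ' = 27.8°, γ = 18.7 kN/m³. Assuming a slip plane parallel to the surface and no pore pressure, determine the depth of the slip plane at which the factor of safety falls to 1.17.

Setting FS = 1.17 in FS = [c' + γz cos²β tanφ'] / [γz sinβ cosβ] and solving for z:
z = c' / [γ cosβ (FS·sinβ − cosβ·tanφ')]
  = 17.8 / [18.7·cos29.6°·(1.17·sin29.6° − cos29.6°·tan27.8°)]
  = 17.8 / [18.7·0.8695·(1.17·0.4939 − 0.8695·0.5272)]
  = 17.8 / 1.9427 = 9.163 m

z = 9.16 m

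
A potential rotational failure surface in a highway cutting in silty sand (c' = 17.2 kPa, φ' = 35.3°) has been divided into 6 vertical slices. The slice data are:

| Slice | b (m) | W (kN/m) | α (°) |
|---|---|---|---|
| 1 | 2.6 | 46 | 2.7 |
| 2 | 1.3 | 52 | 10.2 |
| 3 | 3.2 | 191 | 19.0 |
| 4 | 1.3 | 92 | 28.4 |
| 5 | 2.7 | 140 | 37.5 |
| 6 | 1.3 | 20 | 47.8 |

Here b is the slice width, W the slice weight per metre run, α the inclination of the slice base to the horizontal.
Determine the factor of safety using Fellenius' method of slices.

FS = 2.69

Ordinary method of slices: FS = Σ[c'·Δl_i + (W_i cosα_i)·tanφ'] / Σ W_i sinα_i, with Δl_i = b_i / cosα_i.
Slice 1: Δl = 2.6/cos2.7° = 2.603 m; N'_1 = 46·cos2.7° = 45.9; c'Δl = 44.77; W sinα = 2.2
Slice 2: Δl = 1.3/cos10.2° = 1.321 m; N'_2 = 52·cos10.2° = 51.2; c'Δl = 22.72; W sinα = 9.2
Slice 3: Δl = 3.2/cos19.0° = 3.384 m; N'_3 = 191·cos19.0° = 180.6; c'Δl = 58.21; W sinα = 62.2
Slice 4: Δl = 1.3/cos28.4° = 1.478 m; N'_4 = 92·cos28.4° = 80.9; c'Δl = 25.42; W sinα = 43.8
Slice 5: Δl = 2.7/cos37.5° = 3.403 m; N'_5 = 140·cos37.5° = 111.1; c'Δl = 58.54; W sinα = 85.2
Slice 6: Δl = 1.3/cos47.8° = 1.935 m; N'_6 = 20·cos47.8° = 13.4; c'Δl = 33.29; W sinα = 14.8
Σc'Δl = 242.9 kN/m; ΣN' = 483.2 kN/m; ΣW sinα = 217.4 kN/m
Resisting = 242.9 + 483.2·tan35.3° = 242.9 + 342.1 = 585.0 kN/m
FS = 585.0 / 217.4 = 2.692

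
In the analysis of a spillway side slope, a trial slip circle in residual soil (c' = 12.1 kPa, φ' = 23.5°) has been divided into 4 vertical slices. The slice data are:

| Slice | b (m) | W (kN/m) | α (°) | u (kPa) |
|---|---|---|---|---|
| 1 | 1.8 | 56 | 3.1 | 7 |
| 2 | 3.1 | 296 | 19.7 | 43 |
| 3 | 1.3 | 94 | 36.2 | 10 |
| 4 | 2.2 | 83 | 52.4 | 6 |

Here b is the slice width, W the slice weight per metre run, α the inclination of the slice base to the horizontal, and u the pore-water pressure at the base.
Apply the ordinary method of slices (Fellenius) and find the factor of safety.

Ordinary method of slices: FS = Σ[c'·Δl_i + (W_i cosα_i − u_i·Δl_i)·tanφ'] / Σ W_i sinα_i, with Δl_i = b_i / cosα_i.
Slice 1: Δl = 1.8/cos3.1° = 1.803 m; N'_1 = 56·cos3.1° − 7·1.803 = 43.3; c'Δl = 21.81; W sinα = 3.0
Slice 2: Δl = 3.1/cos19.7° = 3.293 m; N'_2 = 296·cos19.7° − 43·3.293 = 137.1; c'Δl = 39.84; W sinα = 99.8
Slice 3: Δl = 1.3/cos36.2° = 1.611 m; N'_3 = 94·cos36.2° − 10·1.611 = 59.7; c'Δl = 19.49; W sinα = 55.5
Slice 4: Δl = 2.2/cos52.4° = 3.606 m; N'_4 = 83·cos52.4° − 6·3.606 = 29.0; c'Δl = 43.63; W sinα = 65.8
Σc'Δl = 124.8 kN/m; ΣN' = 269.1 kN/m; ΣW sinα = 224.1 kN/m
Resisting = 124.8 + 269.1·tan23.5° = 124.8 + 117.0 = 241.8 kN/m
FS = 241.8 / 224.1 = 1.079

FS = 1.08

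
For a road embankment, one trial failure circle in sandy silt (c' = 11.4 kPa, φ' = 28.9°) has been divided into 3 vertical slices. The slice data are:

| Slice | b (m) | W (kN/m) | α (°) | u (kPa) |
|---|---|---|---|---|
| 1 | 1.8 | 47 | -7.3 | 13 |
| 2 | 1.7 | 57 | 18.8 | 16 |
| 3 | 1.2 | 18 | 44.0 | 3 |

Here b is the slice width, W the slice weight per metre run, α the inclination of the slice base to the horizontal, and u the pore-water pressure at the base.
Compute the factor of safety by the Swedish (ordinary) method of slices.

Ordinary method of slices: FS = Σ[c'·Δl_i + (W_i cosα_i − u_i·Δl_i)·tanφ'] / Σ W_i sinα_i, with Δl_i = b_i / cosα_i.
Slice 1: Δl = 1.8/cos(-7.3°) = 1.815 m; N'_1 = 47·cos(-7.3°) − 13·1.815 = 23.0; c'Δl = 20.69; W sinα = -6.0
Slice 2: Δl = 1.7/cos18.8° = 1.796 m; N'_2 = 57·cos18.8° − 16·1.796 = 25.2; c'Δl = 20.47; W sinα = 18.4
Slice 3: Δl = 1.2/cos44.0° = 1.668 m; N'_3 = 18·cos44.0° − 3·1.668 = 7.9; c'Δl = 19.02; W sinα = 12.5
Σc'Δl = 60.2 kN/m; ΣN' = 56.2 kN/m; ΣW sinα = 24.9 kN/m
Resisting = 60.2 + 56.2·tan28.9° = 60.2 + 31.0 = 91.2 kN/m
FS = 91.2 / 24.9 = 3.663

FS = 3.66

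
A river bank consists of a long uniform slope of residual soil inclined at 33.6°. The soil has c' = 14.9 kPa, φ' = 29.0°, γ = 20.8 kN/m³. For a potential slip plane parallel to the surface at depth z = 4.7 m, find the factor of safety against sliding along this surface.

FS = 1.16

For an infinite slope with a slip plane parallel to the surface (no pore pressure): FS = [c' + γz cos²β tanφ'] / [γz sinβ cosβ].
γz = 20.8·4.7 = 97.76 kN/m²
Numerator = 14.9 + 97.76·cos²33.6°·tan29.0° = 14.9 + 97.76·0.6938·0.5543 = 52.494 kPa
Denominator = 97.76·sin33.6°·cos33.6° = 97.76·0.5534·0.8329 = 45.061 kPa
FS = 52.494 / 45.061 = 1.165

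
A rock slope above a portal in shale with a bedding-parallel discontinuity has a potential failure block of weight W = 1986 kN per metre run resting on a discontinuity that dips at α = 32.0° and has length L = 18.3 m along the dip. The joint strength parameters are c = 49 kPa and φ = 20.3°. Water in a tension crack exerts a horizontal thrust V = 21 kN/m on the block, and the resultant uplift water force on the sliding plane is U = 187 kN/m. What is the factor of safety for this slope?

FS = 1.35

Resolving the block weight along and normal to the plane and applying the Mohr–Coulomb strength on the joint:
N' = W cosα − U − V sinα = 1986·cos32.0° − 187 − 21·sin32.0° = 1486.1 kN/m
Driving force T = W sinα + V cosα = 1986·sin32.0° + 21·cos32.0° = 1070.2 kN/m
Resisting force R = c·L + N'·tanφ = 49·18.3 + 1486.1·tan20.3° = 896.7 + 549.7 = 1446.4 kN/m
FS = R / T = 1446.4 / 1070.2 = 1.352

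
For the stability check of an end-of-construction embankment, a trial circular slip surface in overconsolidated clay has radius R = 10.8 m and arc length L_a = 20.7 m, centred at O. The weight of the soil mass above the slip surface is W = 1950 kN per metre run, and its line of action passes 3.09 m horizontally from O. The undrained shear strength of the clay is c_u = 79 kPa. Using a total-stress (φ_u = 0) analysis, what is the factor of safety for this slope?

Taking moments about the centre O, the resisting moment is provided by the undrained shear strength acting along the arc:
M_R = c_u·L_a·R = 79·20.70·10.8 = 17661.2 kN·m/m
M_D = W·d = 1950·3.09 = 6025.5 kN·m/m
FS = M_R / M_D = 17661.2 / 6025.5 = 2.931

FS = 2.93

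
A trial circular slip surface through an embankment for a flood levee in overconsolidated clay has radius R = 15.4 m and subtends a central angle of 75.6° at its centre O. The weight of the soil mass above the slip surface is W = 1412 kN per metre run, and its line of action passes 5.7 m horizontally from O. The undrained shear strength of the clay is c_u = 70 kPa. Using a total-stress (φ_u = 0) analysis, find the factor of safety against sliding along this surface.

Taking moments about the centre O, the resisting moment is provided by the undrained shear strength acting along the arc:
Arc length L_a = R·θ = 15.4·(75.6°·π/180) = 15.4·1.3195 = 20.32 m
M_R = c_u·L_a·R = 70·20.32·15.4 = 21904.8 kN·m/m
M_D = W·d = 1412·5.7 = 8048.4 kN·m/m
FS = M_R / M_D = 21904.8 / 8048.4 = 2.722

FS = 2.72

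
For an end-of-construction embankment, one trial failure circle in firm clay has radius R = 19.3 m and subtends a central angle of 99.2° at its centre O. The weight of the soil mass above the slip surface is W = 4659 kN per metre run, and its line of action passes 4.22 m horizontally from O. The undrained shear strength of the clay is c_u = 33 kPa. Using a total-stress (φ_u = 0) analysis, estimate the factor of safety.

FS = 1.08

Taking moments about the centre O, the resisting moment is provided by the undrained shear strength acting along the arc:
Arc length L_a = R·θ = 19.3·(99.2°·π/180) = 19.3·1.7314 = 33.42 m
M_R = c_u·L_a·R = 33·33.42·19.3 = 21282.3 kN·m/m
M_D = W·d = 4659·4.22 = 19661.0 kN·m/m
FS = M_R / M_D = 21282.3 / 19661.0 = 1.082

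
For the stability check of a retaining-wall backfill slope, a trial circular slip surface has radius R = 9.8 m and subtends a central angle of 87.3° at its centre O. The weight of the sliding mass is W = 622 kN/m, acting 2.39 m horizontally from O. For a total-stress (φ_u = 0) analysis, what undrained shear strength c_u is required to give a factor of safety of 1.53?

c_u = 15.5 kPa

FS = c_u·L_a·R / (W·d), so c_u = FS·W·d / (L_a·R).
Arc length L_a = R·θ = 9.8·(87.3°·π/180) = 9.8·1.5237 = 14.93 m
c_u = 1.53·622·2.39 / (14.93·9.8) = 2274.5 / 146.33 = 15.54 kPa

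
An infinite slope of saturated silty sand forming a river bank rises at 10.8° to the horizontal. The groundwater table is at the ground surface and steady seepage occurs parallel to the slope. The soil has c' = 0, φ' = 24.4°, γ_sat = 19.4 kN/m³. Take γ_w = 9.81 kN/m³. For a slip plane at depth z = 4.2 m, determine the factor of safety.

FS = 1.18

With seepage parallel to the slope and the water table at the surface, the effective normal stress on the slip plane uses the buoyant unit weight γ' = γ_sat − γ_w while the driving shear stress uses γ_sat:
FS = [c' + γ' z cos²β tanφ'] / [γ_sat z sinβ cosβ]
(For c' = 0 this reduces to FS = (γ'/γ_sat)·tanφ'/tanβ.)
γ' = 19.4 − 9.81 = 9.59 kN/m³
Numerator = 0.0 + 9.59·4.2·cos²10.8°·tan24.4° = 0.0 + 9.59·4.2·0.9649·0.4536 = 17.629 kPa
Denominator = 19.4·4.2·sin10.8°·cos10.8° = 19.4·4.2·0.1874·0.9823 = 14.997 kPa
FS = 17.629 / 14.997 = 1.175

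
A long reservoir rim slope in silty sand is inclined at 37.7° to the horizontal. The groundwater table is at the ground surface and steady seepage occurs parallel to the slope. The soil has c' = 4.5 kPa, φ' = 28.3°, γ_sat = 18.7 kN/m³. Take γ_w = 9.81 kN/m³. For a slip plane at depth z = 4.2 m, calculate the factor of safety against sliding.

FS = 0.45

With seepage parallel to the slope and the water table at the surface, the effective normal stress on the slip plane uses the buoyant unit weight γ' = γ_sat − γ_w while the driving shear stress uses γ_sat:
FS = [c' + γ' z cos²β tanφ'] / [γ_sat z sinβ cosβ]
γ' = 18.7 − 9.81 = 8.89 kN/m³
Numerator = 4.5 + 8.89·4.2·cos²37.7°·tan28.3° = 4.5 + 8.89·4.2·0.6260·0.5384 = 17.086 kPa
Denominator = 18.7·4.2·sin37.7°·cos37.7° = 18.7·4.2·0.6115·0.7912 = 38.002 kPa
FS = 17.086 / 38.002 = 0.450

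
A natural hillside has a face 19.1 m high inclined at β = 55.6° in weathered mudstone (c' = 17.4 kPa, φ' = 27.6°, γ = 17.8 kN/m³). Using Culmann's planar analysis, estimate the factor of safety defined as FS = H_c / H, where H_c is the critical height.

FS = 1.28

H_c = (4c'/γ) · sinβ cosφ' / [1 − cos(β − φ')]
    = (4·17.4/17.8) · sin55.6°·cos27.6° / [1 − cos28.0°]
    = 3.910 · 0.7312 / 0.1171 = 24.43 m
FS = H_c / H = 24.43 / 19.1 = 1.279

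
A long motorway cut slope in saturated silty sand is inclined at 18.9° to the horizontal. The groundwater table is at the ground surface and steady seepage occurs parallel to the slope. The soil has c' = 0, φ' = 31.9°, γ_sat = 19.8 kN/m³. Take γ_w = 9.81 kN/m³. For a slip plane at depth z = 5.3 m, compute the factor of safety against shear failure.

With seepage parallel to the slope and the water table at the surface, the effective normal stress on the slip plane uses the buoyant unit weight γ' = γ_sat − γ_w while the driving shear stress uses γ_sat:
FS = [c' + γ' z cos²β tanφ'] / [γ_sat z sinβ cosβ]
(For c' = 0 this reduces to FS = (γ'/γ_sat)·tanφ'/tanβ.)
γ' = 19.8 − 9.81 = 9.99 kN/m³
Numerator = 0.0 + 9.99·5.3·cos²18.9°·tan31.9° = 0.0 + 9.99·5.3·0.8951·0.6224 = 29.499 kPa
Denominator = 19.8·5.3·sin18.9°·cos18.9° = 19.8·5.3·0.3239·0.9461 = 32.159 kPa
FS = 29.499 / 32.159 = 0.917

FS = 0.92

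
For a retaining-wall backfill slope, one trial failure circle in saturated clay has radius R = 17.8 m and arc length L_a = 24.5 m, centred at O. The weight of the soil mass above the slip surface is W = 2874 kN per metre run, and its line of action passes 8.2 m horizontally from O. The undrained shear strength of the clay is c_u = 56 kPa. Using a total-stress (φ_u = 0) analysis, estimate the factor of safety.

Taking moments about the centre O, the resisting moment is provided by the undrained shear strength acting along the arc:
M_R = c_u·L_a·R = 56·24.50·17.8 = 24421.6 kN·m/m
M_D = W·d = 2874·8.2 = 23566.8 kN·m/m
FS = M_R / M_D = 24421.6 / 23566.8 = 1.036

FS = 1.04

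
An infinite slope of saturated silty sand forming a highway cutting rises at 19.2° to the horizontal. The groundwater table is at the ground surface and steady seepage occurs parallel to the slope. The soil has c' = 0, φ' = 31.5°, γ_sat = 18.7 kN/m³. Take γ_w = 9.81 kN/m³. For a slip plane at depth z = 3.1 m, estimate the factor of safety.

With seepage parallel to the slope and the water table at the surface, the effective normal stress on the slip plane uses the buoyant unit weight γ' = γ_sat − γ_w while the driving shear stress uses γ_sat:
FS = [c' + γ' z cos²β tanφ'] / [γ_sat z sinβ cosβ]
(For c' = 0 this reduces to FS = (γ'/γ_sat)·tanφ'/tanβ.)
γ' = 18.7 − 9.81 = 8.89 kN/m³
Numerator = 0.0 + 8.89·3.1·cos²19.2°·tan31.5° = 0.0 + 8.89·3.1·0.8918·0.6128 = 15.062 kPa
Denominator = 18.7·3.1·sin19.2°·cos19.2° = 18.7·3.1·0.3289·0.9444 = 18.004 kPa
FS = 15.062 / 18.004 = 0.837

FS = 0.84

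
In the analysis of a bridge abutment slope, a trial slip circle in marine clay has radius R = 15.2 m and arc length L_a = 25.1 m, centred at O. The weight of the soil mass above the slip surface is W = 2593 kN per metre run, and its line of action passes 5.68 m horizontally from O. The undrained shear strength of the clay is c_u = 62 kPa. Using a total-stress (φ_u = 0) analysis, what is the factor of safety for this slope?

FS = 1.61

Taking moments about the centre O, the resisting moment is provided by the undrained shear strength acting along the arc:
M_R = c_u·L_a·R = 62·25.10·15.2 = 23654.2 kN·m/m
M_D = W·d = 2593·5.68 = 14728.2 kN·m/m
FS = M_R / M_D = 23654.2 / 14728.2 = 1.606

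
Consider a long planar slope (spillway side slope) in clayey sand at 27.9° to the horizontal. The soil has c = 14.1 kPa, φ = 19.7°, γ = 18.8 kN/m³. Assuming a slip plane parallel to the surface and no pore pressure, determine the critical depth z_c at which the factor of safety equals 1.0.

Setting FS = 1.00 in FS = [c + γz cos²β tanφ] / [γz sinβ cosβ] and solving for z:
z = c / [γ cosβ (FS·sinβ − cosβ·tanφ)]
  = 14.1 / [18.8·cos27.9°·(1.00·sin27.9° − cos27.9°·tan19.7°)]
  = 14.1 / [18.8·0.8838·(1.00·0.4679 − 0.8838·0.3581)]
  = 14.1 / 2.5171 = 5.602 m

z_c = 5.60 m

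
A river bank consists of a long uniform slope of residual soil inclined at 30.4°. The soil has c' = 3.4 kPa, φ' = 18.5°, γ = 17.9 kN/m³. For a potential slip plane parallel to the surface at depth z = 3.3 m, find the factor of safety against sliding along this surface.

FS = 0.70

For an infinite slope with a slip plane parallel to the surface (no pore pressure): FS = [c' + γz cos²β tanφ'] / [γz sinβ cosβ].
γz = 17.9·3.3 = 59.07 kN/m²
Numerator = 3.4 + 59.07·cos²30.4°·tan18.5° = 3.4 + 59.07·0.7439·0.3346 = 18.103 kPa
Denominator = 59.07·sin30.4°·cos30.4° = 59.07·0.5060·0.8625 = 25.782 kPa
FS = 18.103 / 25.782 = 0.702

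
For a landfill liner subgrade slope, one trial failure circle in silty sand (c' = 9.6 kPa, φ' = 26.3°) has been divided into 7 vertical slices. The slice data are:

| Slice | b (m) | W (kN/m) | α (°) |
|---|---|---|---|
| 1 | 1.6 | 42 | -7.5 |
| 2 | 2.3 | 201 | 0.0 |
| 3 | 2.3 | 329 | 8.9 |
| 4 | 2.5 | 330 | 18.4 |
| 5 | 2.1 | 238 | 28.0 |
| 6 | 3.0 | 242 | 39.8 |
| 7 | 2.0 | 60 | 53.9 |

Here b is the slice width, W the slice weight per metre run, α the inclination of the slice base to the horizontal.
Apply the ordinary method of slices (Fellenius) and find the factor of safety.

FS = 1.78

Ordinary method of slices: FS = Σ[c'·Δl_i + (W_i cosα_i)·tanφ'] / Σ W_i sinα_i, with Δl_i = b_i / cosα_i.
Slice 1: Δl = 1.6/cos(-7.5°) = 1.614 m; N'_1 = 42·cos(-7.5°) = 41.6; c'Δl = 15.49; W sinα = -5.5
Slice 2: Δl = 2.3/cos0.0° = 2.300 m; N'_2 = 201·cos0.0° = 201.0; c'Δl = 22.08; W sinα = 0.0
Slice 3: Δl = 2.3/cos8.9° = 2.328 m; N'_3 = 329·cos8.9° = 325.0; c'Δl = 22.35; W sinα = 50.9
Slice 4: Δl = 2.5/cos18.4° = 2.635 m; N'_4 = 330·cos18.4° = 313.1; c'Δl = 25.29; W sinα = 104.2
Slice 5: Δl = 2.1/cos28.0° = 2.378 m; N'_5 = 238·cos28.0° = 210.1; c'Δl = 22.83; W sinα = 111.7
Slice 6: Δl = 3.0/cos39.8° = 3.905 m; N'_6 = 242·cos39.8° = 185.9; c'Δl = 37.49; W sinα = 154.9
Slice 7: Δl = 2.0/cos53.9° = 3.394 m; N'_7 = 60·cos53.9° = 35.4; c'Δl = 32.59; W sinα = 48.5
Σc'Δl = 178.1 kN/m; ΣN' = 1312.2 kN/m; ΣW sinα = 464.7 kN/m
Resisting = 178.1 + 1312.2·tan26.3° = 178.1 + 648.5 = 826.7 kN/m
FS = 826.7 / 464.7 = 1.779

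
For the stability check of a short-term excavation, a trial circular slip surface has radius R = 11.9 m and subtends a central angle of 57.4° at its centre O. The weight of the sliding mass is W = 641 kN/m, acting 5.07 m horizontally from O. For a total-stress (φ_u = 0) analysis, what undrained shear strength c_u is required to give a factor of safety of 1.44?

FS = c_u·L_a·R / (W·d), so c_u = FS·W·d / (L_a·R).
Arc length L_a = R·θ = 11.9·(57.4°·π/180) = 11.9·1.0018 = 11.92 m
c_u = 1.44·641·5.07 / (11.92·11.9) = 4679.8 / 141.87 = 32.99 kPa

c_u = 33.0 kPa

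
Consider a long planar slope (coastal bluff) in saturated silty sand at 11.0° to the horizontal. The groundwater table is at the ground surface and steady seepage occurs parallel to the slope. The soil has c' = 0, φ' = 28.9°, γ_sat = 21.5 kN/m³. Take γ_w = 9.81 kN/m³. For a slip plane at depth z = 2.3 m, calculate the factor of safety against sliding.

FS = 1.54

With seepage parallel to the slope and the water table at the surface, the effective normal stress on the slip plane uses the buoyant unit weight γ' = γ_sat − γ_w while the driving shear stress uses γ_sat:
FS = [c' + γ' z cos²β tanφ'] / [γ_sat z sinβ cosβ]
(For c' = 0 this reduces to FS = (γ'/γ_sat)·tanφ'/tanβ.)
γ' = 21.5 − 9.81 = 11.69 kN/m³
Numerator = 0.0 + 11.69·2.3·cos²11.0°·tan28.9° = 0.0 + 11.69·2.3·0.9636·0.5520 = 14.302 kPa
Denominator = 21.5·2.3·sin11.0°·cos11.0° = 21.5·2.3·0.1908·0.9816 = 9.262 kPa
FS = 14.302 / 9.262 = 1.544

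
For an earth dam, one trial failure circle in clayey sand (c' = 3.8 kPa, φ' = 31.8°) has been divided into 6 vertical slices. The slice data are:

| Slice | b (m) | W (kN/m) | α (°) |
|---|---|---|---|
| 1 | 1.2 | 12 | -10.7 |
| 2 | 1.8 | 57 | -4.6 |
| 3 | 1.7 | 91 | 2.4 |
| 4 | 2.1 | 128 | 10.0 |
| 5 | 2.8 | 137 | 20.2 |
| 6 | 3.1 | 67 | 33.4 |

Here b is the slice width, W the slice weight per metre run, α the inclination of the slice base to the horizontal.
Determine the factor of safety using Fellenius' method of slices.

Ordinary method of slices: FS = Σ[c'·Δl_i + (W_i cosα_i)·tanφ'] / Σ W_i sinα_i, with Δl_i = b_i / cosα_i.
Slice 1: Δl = 1.2/cos(-10.7°) = 1.221 m; N'_1 = 12·cos(-10.7°) = 11.8; c'Δl = 4.64; W sinα = -2.2
Slice 2: Δl = 1.8/cos(-4.6°) = 1.806 m; N'_2 = 57·cos(-4.6°) = 56.8; c'Δl = 6.86; W sinα = -4.6
Slice 3: Δl = 1.7/cos2.4° = 1.701 m; N'_3 = 91·cos2.4° = 90.9; c'Δl = 6.47; W sinα = 3.8
Slice 4: Δl = 2.1/cos10.0° = 2.132 m; N'_4 = 128·cos10.0° = 126.1; c'Δl = 8.10; W sinα = 22.2
Slice 5: Δl = 2.8/cos20.2° = 2.984 m; N'_5 = 137·cos20.2° = 128.6; c'Δl = 11.34; W sinα = 47.3
Slice 6: Δl = 3.1/cos33.4° = 3.713 m; N'_6 = 67·cos33.4° = 55.9; c'Δl = 14.11; W sinα = 36.9
Σc'Δl = 51.5 kN/m; ΣN' = 470.1 kN/m; ΣW sinα = 103.4 kN/m
Resisting = 51.5 + 470.1·tan31.8° = 51.5 + 291.5 = 343.0 kN/m
FS = 343.0 / 103.4 = 3.316

FS = 3.32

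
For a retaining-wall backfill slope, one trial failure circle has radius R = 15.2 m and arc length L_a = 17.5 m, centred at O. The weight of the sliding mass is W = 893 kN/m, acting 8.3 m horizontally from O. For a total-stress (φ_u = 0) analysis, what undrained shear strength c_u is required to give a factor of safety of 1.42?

c_u = 39.6 kPa

FS = c_u·L_a·R / (W·d), so c_u = FS·W·d / (L_a·R).
c_u = 1.42·893·8.3 / (17.50·15.2) = 10524.9 / 266.00 = 39.57 kPa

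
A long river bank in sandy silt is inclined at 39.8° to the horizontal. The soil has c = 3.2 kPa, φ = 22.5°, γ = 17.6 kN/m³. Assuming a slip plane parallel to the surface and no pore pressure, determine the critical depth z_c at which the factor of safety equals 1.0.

Setting FS = 1.00 in FS = [c + γz cos²β tanφ] / [γz sinβ cosβ] and solving for z:
z = c / [γ cosβ (FS·sinβ − cosβ·tanφ)]
  = 3.2 / [17.6·cos39.8°·(1.00·sin39.8° − cos39.8°·tan22.5°)]
  = 3.2 / [17.6·0.7683·(1.00·0.6401 − 0.7683·0.4142)]
  = 3.2 / 4.3523 = 0.735 m

z_c = 0.74 m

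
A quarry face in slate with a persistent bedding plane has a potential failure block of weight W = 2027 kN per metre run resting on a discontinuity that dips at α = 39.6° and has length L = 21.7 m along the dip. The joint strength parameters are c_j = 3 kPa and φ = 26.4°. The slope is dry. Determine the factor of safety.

Resolving the block weight along and normal to the plane and applying the Mohr–Coulomb strength on the joint:
N' = W cosα = 2027·cos39.6° = 1561.8 kN/m
Driving force T = W sinα = 2027·sin39.6° = 1292.1 kN/m
Resisting force R = c_j·L + N'·tanφ = 3·21.7 + 1561.8·tan26.4° = 65.1 + 775.3 = 840.4 kN/m
FS = R / T = 840.4 / 1292.1 = 0.650

FS = 0.65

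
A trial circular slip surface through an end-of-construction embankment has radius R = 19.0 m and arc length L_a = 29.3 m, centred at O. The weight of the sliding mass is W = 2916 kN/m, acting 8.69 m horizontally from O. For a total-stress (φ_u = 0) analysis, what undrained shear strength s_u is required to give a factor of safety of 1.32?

FS = s_u·L_a·R / (W·d), so s_u = FS·W·d / (L_a·R).
s_u = 1.32·2916·8.69 / (29.30·19.0) = 33448.9 / 556.70 = 60.08 kPa

s_u = 60.1 kPa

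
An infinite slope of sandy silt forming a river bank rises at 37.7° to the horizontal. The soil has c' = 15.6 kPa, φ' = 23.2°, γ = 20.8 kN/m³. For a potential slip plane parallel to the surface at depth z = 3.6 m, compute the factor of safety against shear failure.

For an infinite slope with a slip plane parallel to the surface (no pore pressure): FS = [c' + γz cos²β tanφ'] / [γz sinβ cosβ].
γz = 20.8·3.6 = 74.88 kN/m²
Numerator = 15.6 + 74.88·cos²37.7°·tan23.2° = 15.6 + 74.88·0.6260·0.4286 = 35.692 kPa
Denominator = 74.88·sin37.7°·cos37.7° = 74.88·0.6115·0.7912 = 36.231 kPa
FS = 35.692 / 36.231 = 0.985

FS = 0.99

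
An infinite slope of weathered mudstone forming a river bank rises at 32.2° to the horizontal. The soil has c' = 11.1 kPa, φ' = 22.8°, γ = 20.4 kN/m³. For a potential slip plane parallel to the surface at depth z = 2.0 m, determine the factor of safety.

For an infinite slope with a slip plane parallel to the surface (no pore pressure): FS = [c' + γz cos²β tanφ'] / [γz sinβ cosβ].
γz = 20.4·2.0 = 40.80 kN/m²
Numerator = 11.1 + 40.80·cos²32.2°·tan22.8° = 11.1 + 40.80·0.7160·0.4204 = 23.381 kPa
Denominator = 40.80·sin32.2°·cos32.2° = 40.80·0.5329·0.8462 = 18.397 kPa
FS = 23.381 / 18.397 = 1.271

FS = 1.27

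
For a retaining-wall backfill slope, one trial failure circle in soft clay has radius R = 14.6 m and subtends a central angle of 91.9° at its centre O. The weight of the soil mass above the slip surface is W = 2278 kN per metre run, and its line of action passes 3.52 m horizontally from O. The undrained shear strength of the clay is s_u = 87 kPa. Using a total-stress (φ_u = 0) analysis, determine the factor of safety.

FS = 3.71

Taking moments about the centre O, the resisting moment is provided by the undrained shear strength acting along the arc:
Arc length L_a = R·θ = 14.6·(91.9°·π/180) = 14.6·1.6040 = 23.42 m
M_R = s_u·L_a·R = 87·23.42·14.6 = 29745.3 kN·m/m
M_D = W·d = 2278·3.52 = 8018.6 kN·m/m
FS = M_R / M_D = 29745.3 / 8018.6 = 3.710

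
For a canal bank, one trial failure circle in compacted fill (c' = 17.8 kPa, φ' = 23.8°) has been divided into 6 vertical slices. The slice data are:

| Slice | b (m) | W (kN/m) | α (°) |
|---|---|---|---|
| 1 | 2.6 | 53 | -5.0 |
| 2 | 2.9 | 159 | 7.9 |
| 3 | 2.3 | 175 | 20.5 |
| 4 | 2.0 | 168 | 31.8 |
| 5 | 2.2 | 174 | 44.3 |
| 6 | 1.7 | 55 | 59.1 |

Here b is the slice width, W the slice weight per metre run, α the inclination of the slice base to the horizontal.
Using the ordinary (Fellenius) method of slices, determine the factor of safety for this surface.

FS = 1.77

Ordinary method of slices: FS = Σ[c'·Δl_i + (W_i cosα_i)·tanφ'] / Σ W_i sinα_i, with Δl_i = b_i / cosα_i.
Slice 1: Δl = 2.6/cos(-5.0°) = 2.610 m; N'_1 = 53·cos(-5.0°) = 52.8; c'Δl = 46.46; W sinα = -4.6
Slice 2: Δl = 2.9/cos7.9° = 2.928 m; N'_2 = 159·cos7.9° = 157.5; c'Δl = 52.11; W sinα = 21.9
Slice 3: Δl = 2.3/cos20.5° = 2.456 m; N'_3 = 175·cos20.5° = 163.9; c'Δl = 43.71; W sinα = 61.3
Slice 4: Δl = 2.0/cos31.8° = 2.353 m; N'_4 = 168·cos31.8° = 142.8; c'Δl = 41.89; W sinα = 88.5
Slice 5: Δl = 2.2/cos44.3° = 3.074 m; N'_5 = 174·cos44.3° = 124.5; c'Δl = 54.72; W sinα = 121.5
Slice 6: Δl = 1.7/cos59.1° = 3.310 m; N'_6 = 55·cos59.1° = 28.2; c'Δl = 58.92; W sinα = 47.2
Σc'Δl = 297.8 kN/m; ΣN' = 669.8 kN/m; ΣW sinα = 335.8 kN/m
Resisting = 297.8 + 669.8·tan23.8° = 297.8 + 295.4 = 593.2 kN/m
FS = 593.2 / 335.8 = 1.767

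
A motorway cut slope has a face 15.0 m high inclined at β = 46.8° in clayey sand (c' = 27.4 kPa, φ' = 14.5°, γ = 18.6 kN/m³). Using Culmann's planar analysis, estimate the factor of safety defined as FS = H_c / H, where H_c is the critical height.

H_c = (4c'/γ) · sinβ cosφ' / [1 − cos(β − φ')]
    = (4·27.4/18.6) · sin46.8°·cos14.5° / [1 − cos32.3°]
    = 5.892 · 0.7057 / 0.1547 = 26.88 m
FS = H_c / H = 26.88 / 15.0 = 1.792

FS = 1.79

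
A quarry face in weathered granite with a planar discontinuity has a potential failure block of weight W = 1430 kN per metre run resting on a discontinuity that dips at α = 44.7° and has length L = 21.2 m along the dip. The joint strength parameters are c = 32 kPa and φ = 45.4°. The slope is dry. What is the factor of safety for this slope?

Resolving the block weight along and normal to the plane and applying the Mohr–Coulomb strength on the joint:
N' = W cosα = 1430·cos44.7° = 1016.4 kN/m
Driving force T = W sinα = 1430·sin44.7° = 1005.9 kN/m
Resisting force R = c·L + N'·tanφ = 32·21.2 + 1016.4·tan45.4° = 678.4 + 1030.7 = 1709.1 kN/m
FS = R / T = 1709.1 / 1005.9 = 1.699

FS = 1.70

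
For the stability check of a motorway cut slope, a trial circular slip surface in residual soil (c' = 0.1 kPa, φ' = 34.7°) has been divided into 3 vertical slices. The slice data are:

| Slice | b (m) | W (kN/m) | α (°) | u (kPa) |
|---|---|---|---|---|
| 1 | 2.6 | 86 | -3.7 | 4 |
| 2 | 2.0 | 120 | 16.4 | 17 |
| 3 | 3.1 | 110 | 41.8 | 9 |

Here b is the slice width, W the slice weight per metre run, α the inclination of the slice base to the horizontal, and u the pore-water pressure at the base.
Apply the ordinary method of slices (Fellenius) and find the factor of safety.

Ordinary method of slices: FS = Σ[c'·Δl_i + (W_i cosα_i − u_i·Δl_i)·tanφ'] / Σ W_i sinα_i, with Δl_i = b_i / cosα_i.
Slice 1: Δl = 2.6/cos(-3.7°) = 2.605 m; N'_1 = 86·cos(-3.7°) − 4·2.605 = 75.4; c'Δl = 0.26; W sinα = -5.5
Slice 2: Δl = 2.0/cos16.4° = 2.085 m; N'_2 = 120·cos16.4° − 17·2.085 = 79.7; c'Δl = 0.21; W sinα = 33.9
Slice 3: Δl = 3.1/cos41.8° = 4.158 m; N'_3 = 110·cos41.8° − 9·4.158 = 44.6; c'Δl = 0.42; W sinα = 73.3
Σc'Δl = 0.9 kN/m; ΣN' = 199.7 kN/m; ΣW sinα = 101.6 kN/m
Resisting = 0.9 + 199.7·tan34.7° = 0.9 + 138.2 = 139.1 kN/m
FS = 139.1 / 101.6 = 1.369

FS = 1.37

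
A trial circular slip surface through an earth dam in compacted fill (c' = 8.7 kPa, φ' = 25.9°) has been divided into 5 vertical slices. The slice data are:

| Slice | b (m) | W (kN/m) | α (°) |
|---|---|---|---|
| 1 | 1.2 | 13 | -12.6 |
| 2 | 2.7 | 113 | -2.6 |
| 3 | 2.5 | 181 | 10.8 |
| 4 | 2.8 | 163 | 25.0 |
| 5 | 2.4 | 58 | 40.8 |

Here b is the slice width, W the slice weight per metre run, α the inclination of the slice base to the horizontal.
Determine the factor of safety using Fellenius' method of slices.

FS = 2.65

Ordinary method of slices: FS = Σ[c'·Δl_i + (W_i cosα_i)·tanφ'] / Σ W_i sinα_i, with Δl_i = b_i / cosα_i.
Slice 1: Δl = 1.2/cos(-12.6°) = 1.230 m; N'_1 = 13·cos(-12.6°) = 12.7; c'Δl = 10.70; W sinα = -2.8
Slice 2: Δl = 2.7/cos(-2.6°) = 2.703 m; N'_2 = 113·cos(-2.6°) = 112.9; c'Δl = 23.51; W sinα = -5.1
Slice 3: Δl = 2.5/cos10.8° = 2.545 m; N'_3 = 181·cos10.8° = 177.8; c'Δl = 22.14; W sinα = 33.9
Slice 4: Δl = 2.8/cos25.0° = 3.089 m; N'_4 = 163·cos25.0° = 147.7; c'Δl = 26.88; W sinα = 68.9
Slice 5: Δl = 2.4/cos40.8° = 3.170 m; N'_5 = 58·cos40.8° = 43.9; c'Δl = 27.58; W sinα = 37.9
Σc'Δl = 110.8 kN/m; ΣN' = 495.0 kN/m; ΣW sinα = 132.7 kN/m
Resisting = 110.8 + 495.0·tan25.9° = 110.8 + 240.4 = 351.2 kN/m
FS = 351.2 / 132.7 = 2.646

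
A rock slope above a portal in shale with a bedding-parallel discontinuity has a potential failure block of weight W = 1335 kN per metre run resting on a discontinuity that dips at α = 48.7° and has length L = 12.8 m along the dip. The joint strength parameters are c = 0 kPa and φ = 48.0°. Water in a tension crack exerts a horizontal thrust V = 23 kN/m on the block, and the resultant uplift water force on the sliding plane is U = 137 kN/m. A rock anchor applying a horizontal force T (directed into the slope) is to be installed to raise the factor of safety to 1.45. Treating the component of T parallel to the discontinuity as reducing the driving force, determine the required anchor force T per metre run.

Resolving forces along and normal to the sliding plane, with the horizontal anchor force T adding T·sinα to the effective normal force and T·cosα acting up the plane against the driving force:
FS = [cL + (W cosα − U − V sinα + T sinα) tanφ] / [W sinα + V cosα − T cosα]
Without the anchor: N' = 726.8 kN/m, driving T_d = 1018.1 kN/m, resisting R = 0·12.8 + 726.8·tan48.0° = 807.2 kN/m, FS = 0.79.
Setting FS = 1.45 and solving for T:
1.45·(1018.1 − T cos48.7°) = 807.2 + T sin48.7°·tan48.0°
T·(sin48.7°·tan48.0° + 1.45·cos48.7°) = 1.45·1018.1 − 807.2
T·(0.7513·1.1106 + 1.45·0.6600) = 1476.3 − 807.2 = 669.1
T·1.7914 = 669.1
T = 373.5 kN/m

T = 373 kN/m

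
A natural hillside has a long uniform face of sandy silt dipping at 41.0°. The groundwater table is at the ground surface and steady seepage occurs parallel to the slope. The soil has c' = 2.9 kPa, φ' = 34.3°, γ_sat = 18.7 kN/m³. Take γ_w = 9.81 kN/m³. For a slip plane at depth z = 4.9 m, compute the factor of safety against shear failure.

FS = 0.44

With seepage parallel to the slope and the water table at the surface, the effective normal stress on the slip plane uses the buoyant unit weight γ' = γ_sat − γ_w while the driving shear stress uses γ_sat:
FS = [c' + γ' z cos²β tanφ'] / [γ_sat z sinβ cosβ]
γ' = 18.7 − 9.81 = 8.89 kN/m³
Numerator = 2.9 + 8.89·4.9·cos²41.0°·tan34.3° = 2.9 + 8.89·4.9·0.5696·0.6822 = 19.825 kPa
Denominator = 18.7·4.9·sin41.0°·cos41.0° = 18.7·4.9·0.6561·0.7547 = 45.369 kPa
FS = 19.825 / 45.369 = 0.437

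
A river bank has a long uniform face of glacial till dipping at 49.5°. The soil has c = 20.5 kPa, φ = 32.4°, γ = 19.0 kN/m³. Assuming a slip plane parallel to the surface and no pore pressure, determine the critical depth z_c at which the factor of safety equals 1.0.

z_c = 4.77 m

Setting FS = 1.00 in FS = [c + γz cos²β tanφ] / [γz sinβ cosβ] and solving for z:
z = c / [γ cosβ (FS·sinβ − cosβ·tanφ)]
  = 20.5 / [19.0·cos49.5°·(1.00·sin49.5° − cos49.5°·tan32.4°)]
  = 20.5 / [19.0·0.6494·(1.00·0.7604 − 0.6494·0.6346)]
  = 20.5 / 4.2973 = 4.770 m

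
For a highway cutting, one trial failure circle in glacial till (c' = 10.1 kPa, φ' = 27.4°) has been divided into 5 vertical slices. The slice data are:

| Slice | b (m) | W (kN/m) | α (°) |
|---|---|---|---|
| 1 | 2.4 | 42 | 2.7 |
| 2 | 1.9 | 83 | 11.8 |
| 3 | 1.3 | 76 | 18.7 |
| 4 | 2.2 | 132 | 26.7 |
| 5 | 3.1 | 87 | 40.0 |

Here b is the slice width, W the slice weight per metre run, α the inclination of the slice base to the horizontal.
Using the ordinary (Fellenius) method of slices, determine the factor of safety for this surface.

FS = 2.02

Ordinary method of slices: FS = Σ[c'·Δl_i + (W_i cosα_i)·tanφ'] / Σ W_i sinα_i, with Δl_i = b_i / cosα_i.
Slice 1: Δl = 2.4/cos2.7° = 2.403 m; N'_1 = 42·cos2.7° = 42.0; c'Δl = 24.27; W sinα = 2.0
Slice 2: Δl = 1.9/cos11.8° = 1.941 m; N'_2 = 83·cos11.8° = 81.2; c'Δl = 19.60; W sinα = 17.0
Slice 3: Δl = 1.3/cos18.7° = 1.372 m; N'_3 = 76·cos18.7° = 72.0; c'Δl = 13.86; W sinα = 24.4
Slice 4: Δl = 2.2/cos26.7° = 2.463 m; N'_4 = 132·cos26.7° = 117.9; c'Δl = 24.87; W sinα = 59.3
Slice 5: Δl = 3.1/cos40.0° = 4.047 m; N'_5 = 87·cos40.0° = 66.6; c'Δl = 40.87; W sinα = 55.9
Σc'Δl = 123.5 kN/m; ΣN' = 379.8 kN/m; ΣW sinα = 158.6 kN/m
Resisting = 123.5 + 379.8·tan27.4° = 123.5 + 196.8 = 320.3 kN/m
FS = 320.3 / 158.6 = 2.020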